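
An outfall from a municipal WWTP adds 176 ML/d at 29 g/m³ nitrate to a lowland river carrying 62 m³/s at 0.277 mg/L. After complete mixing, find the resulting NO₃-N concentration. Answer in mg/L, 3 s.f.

1.19 mg/L

176 ML/d = 2.037 m³/s.
By mass balance at complete mixing, C = (2.037·29 + 62·0.277) / (2.037 + 62) = 76.25/64.04 = 1.191 mg/L.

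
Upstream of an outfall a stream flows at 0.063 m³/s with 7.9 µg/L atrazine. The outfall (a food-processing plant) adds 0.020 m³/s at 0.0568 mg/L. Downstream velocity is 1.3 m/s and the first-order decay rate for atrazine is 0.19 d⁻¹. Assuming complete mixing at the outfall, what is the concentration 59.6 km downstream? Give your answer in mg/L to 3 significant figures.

7.9 µg/L = 0.0079 mg/L.
After complete mixing, C₀ = (0.02·0.0568 + 0.063·0.0079) / 0.083 = 0.01968 mg/L.
Travel time t = 5.96e+04 m / 1.3 m/s = 4.585e+04 s = 0.5306 d.
C = 0.01968·exp(−0.19·0.5306) = 0.01968·0.9041 = 0.0178 mg/L.

0.0178 mg/L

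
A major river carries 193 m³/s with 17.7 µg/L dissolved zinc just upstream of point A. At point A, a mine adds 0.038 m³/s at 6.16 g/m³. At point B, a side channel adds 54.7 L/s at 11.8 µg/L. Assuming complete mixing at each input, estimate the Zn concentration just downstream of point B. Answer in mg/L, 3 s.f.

17.7 µg/L = 0.0177 mg/L.
After input A: C = (193·0.0177 + 0.038·6.16) / 193 = 0.01891 mg/L.
54.7 L/s = 0.0547 m³/s.
11.8 µg/L = 0.0118 mg/L.
After input B: C = (193·0.01891 + 0.0547·0.0118) / 193.1 = 0.01891 mg/L.

0.0189 mg/L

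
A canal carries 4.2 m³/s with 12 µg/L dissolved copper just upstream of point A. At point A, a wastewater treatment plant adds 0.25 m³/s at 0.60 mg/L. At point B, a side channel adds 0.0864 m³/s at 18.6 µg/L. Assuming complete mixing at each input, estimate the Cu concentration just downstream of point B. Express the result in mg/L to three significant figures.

12 µg/L = 0.012 mg/L.
After input A: C = (4.2·0.012 + 0.25·0.6) / 4.45 = 0.04503 mg/L.
18.6 µg/L = 0.0186 mg/L.
After input B: C = (4.45·0.04503 + 0.0864·0.0186) / 4.536 = 0.04453 mg/L.

0.0445 mg/L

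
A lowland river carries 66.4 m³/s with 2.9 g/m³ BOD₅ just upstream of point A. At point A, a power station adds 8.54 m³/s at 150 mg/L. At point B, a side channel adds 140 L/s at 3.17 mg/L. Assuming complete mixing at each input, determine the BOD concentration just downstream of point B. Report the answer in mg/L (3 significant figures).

19.6 mg/L

After input A: C = (66.4·2.9 + 8.54·150) / 74.94 = 19.66 mg/L.
140 L/s = 0.14 m³/s.
After input B: C = (74.94·19.66 + 0.14·3.17) / 75.08 = 19.63 mg/L.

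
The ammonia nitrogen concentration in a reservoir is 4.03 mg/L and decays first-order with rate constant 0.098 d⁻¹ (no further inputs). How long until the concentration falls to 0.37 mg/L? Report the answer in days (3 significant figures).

24.4 d

t = ln(C₀/C)/k = ln(4.03/0.37)/0.098 = 2.388/0.098 = 24.37 d.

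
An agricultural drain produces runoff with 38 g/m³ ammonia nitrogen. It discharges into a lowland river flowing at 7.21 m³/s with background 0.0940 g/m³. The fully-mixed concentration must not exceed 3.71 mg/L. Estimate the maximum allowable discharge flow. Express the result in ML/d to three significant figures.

65.7 ML/d

Mass balance at complete mixing: C_std·(Q_w + Q_r) = Q_w·C_e + Q_r·C_b.
Rearranging, Q_w = Q_r·(C_std − C_b)/(C_e − C_std) = 7.21·(3.71 − 0.094) / (38 − 3.71) = 0.7603 m³/s.
= 65.69 ML/d.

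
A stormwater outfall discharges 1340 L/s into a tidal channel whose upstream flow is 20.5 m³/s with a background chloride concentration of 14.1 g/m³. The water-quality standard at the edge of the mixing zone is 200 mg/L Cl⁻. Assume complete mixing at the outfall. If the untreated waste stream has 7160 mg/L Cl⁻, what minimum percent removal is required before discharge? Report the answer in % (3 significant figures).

1340 L/s = 1.34 m³/s.
Mass balance: 200·21.84 = 1.34·Cₑ + 20.5·14.1.
Cₑ = (4368 − 289.1) / 1.34 = 3044 mg/L.
Required removal = 1 − 3044/7160 = 57.49 %.

57.5 %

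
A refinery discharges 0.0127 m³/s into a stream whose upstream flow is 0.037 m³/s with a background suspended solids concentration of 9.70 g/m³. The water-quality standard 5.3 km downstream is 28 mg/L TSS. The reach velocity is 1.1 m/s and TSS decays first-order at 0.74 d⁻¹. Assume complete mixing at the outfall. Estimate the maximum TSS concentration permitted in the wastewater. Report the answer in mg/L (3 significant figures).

Travel time to the compliance point: t = 5300/1.1 = 4818 s = 0.05577 d; decay factor exp(−0.74·0.05577) = 0.9596.
So the concentration just after mixing may be at most 28/0.9596 = 29.18 mg/L.
Mass balance: 29.18·0.0497 = 0.0127·Cₑ + 0.037·9.7.
Cₑ = (1.45 − 0.3589) / 0.0127 = 85.93 mg/L.

85.9 mg/L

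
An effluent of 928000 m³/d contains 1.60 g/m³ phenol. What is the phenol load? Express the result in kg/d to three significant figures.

928000 m³/d = 10.74 m³/s.
Mass flux = Q·C = 10.74 m³/s × 1.6 g/m³ = 17.19 g/s.
= 17.19 g/s × 86.4 = 1485 kg/d.

1480 kg/d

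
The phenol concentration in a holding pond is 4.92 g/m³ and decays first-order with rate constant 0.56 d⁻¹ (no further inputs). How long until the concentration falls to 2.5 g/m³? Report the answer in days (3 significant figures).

t = ln(C₀/C)/k = ln(4.92/2.5)/0.56 = 0.677/0.56 = 1.209 d.

1.21 d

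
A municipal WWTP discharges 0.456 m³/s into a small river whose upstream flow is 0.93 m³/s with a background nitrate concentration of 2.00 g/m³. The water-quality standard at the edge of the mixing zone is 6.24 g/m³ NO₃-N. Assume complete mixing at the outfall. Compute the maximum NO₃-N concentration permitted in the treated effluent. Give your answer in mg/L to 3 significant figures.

Mass balance: 6.24·1.386 = 0.456·Cₑ + 0.93·2.
Cₑ = (8.649 − 1.86) / 0.456 = 14.89 mg/L.

14.9 mg/L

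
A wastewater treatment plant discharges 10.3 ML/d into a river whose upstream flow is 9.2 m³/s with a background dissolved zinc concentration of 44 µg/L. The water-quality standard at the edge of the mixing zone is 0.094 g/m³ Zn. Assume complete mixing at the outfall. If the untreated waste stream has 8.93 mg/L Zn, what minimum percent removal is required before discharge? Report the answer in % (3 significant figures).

55.7 %

10.3 ML/d = 0.1192 m³/s.
44 µg/L = 0.044 mg/L.
Mass balance: 0.094·9.319 = 0.1192·Cₑ + 9.2·0.044.
Cₑ = (0.876 − 0.4048) / 0.1192 = 3.953 mg/L.
Required removal = 1 − 3.953/8.93 = 55.74 %.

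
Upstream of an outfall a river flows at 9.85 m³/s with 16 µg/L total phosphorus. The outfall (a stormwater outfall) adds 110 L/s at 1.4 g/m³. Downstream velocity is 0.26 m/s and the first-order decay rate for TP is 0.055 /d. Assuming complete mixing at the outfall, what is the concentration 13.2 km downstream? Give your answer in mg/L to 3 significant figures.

0.0303 mg/L

110 L/s = 0.11 m³/s.
16 µg/L = 0.016 mg/L.
After complete mixing, C₀ = (0.11·1.4 + 9.85·0.016) / 9.96 = 0.03129 mg/L.
Travel time t = 1.32e+04 m / 0.26 m/s = 5.077e+04 s = 0.5876 d.
C = 0.03129·exp(−0.055·0.5876) = 0.03129·0.9682 = 0.03029 mg/L.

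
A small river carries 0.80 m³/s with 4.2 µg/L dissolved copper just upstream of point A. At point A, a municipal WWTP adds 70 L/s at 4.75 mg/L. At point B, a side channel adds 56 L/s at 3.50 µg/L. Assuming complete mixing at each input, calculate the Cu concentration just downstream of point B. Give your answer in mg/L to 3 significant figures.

4.2 µg/L = 0.0042 mg/L.
70 L/s = 0.07 m³/s.
After input A: C = (0.8·0.0042 + 0.07·4.75) / 0.87 = 0.386 mg/L.
56 L/s = 0.056 m³/s.
3.50 µg/L = 0.0035 mg/L.
After input B: C = (0.87·0.386 + 0.056·0.0035) / 0.926 = 0.3629 mg/L.

0.363 mg/L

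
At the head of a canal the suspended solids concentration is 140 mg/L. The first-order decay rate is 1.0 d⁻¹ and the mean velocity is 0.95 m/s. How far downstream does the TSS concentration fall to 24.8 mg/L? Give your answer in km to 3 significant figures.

142 km

From C = C₀·e^(−kt), t = ln(C₀/C)/k = ln(140/24.8)/1.0 = 1.731/1.0 = 1.731 d.
Distance = v·t = 0.95 m/s × 1.495e+05 s = 1.421e+05 m = 142.1 km.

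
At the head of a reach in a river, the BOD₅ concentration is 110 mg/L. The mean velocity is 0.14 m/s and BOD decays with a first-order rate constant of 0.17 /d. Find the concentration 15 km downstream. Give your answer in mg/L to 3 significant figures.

Travel time t = 15 km / 0.14 m/s = 1.5e+04/0.14 = 1.071e+05 s = 1.24 d.
First-order decay: C = 110·exp(−0.17·1.24) = 110·0.8099 = 89.09 mg/L.

89.1 mg/L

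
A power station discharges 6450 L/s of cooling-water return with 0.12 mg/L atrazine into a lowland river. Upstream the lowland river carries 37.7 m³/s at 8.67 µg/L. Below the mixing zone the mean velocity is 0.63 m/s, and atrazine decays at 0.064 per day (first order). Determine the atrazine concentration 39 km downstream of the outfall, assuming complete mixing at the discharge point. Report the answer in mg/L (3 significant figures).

0.0238 mg/L

6450 L/s = 6.45 m³/s.
8.67 µg/L = 0.00867 mg/L.
After complete mixing, C₀ = (6.45·0.12 + 37.7·0.00867) / 44.15 = 0.02493 mg/L.
Travel time t = 3.9e+04 m / 0.63 m/s = 6.19e+04 s = 0.7165 d.
C = 0.02493·exp(−0.064·0.7165) = 0.02493·0.9552 = 0.02382 mg/L.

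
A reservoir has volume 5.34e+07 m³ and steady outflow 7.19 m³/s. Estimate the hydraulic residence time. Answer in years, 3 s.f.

Q = 7.19 m³/s × 3.156e+07 s/yr = 2.269e+08 m³/yr.
Hydraulic residence time τ = V/Q = 5.34e+07/2.269e+08 = 0.2353 yr.

0.235 yr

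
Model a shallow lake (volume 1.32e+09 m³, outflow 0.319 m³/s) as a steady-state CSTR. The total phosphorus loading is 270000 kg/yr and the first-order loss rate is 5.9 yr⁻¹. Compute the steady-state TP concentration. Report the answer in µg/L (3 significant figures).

34.6 µg/L

Outflow Q = 0.319 m³/s × 3.156e+07 s/yr = 1.007e+07 m³/yr.
Steady-state CSTR mass balance: W = Q·C + k·V·C, so C = W/(Q + kV).
Q + kV = 1.007e+07 + 5.9·1.32e+09 = 7.798e+09 m³/yr.
C = 270000/7.798e+09 = 3.462e-05 kg/m³ = 0.03462 mg/L = 34.62 µg/L.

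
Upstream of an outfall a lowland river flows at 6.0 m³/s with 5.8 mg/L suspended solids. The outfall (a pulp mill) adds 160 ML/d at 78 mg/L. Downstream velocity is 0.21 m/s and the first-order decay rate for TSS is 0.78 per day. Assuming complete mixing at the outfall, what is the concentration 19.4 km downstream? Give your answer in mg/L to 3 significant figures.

9.91 mg/L

160 ML/d = 1.852 m³/s.
After complete mixing, C₀ = (1.852·78 + 6·5.8) / 7.852 = 22.83 mg/L.
Travel time t = 1.94e+04 m / 0.21 m/s = 9.238e+04 s = 1.069 d.
C = 22.83·exp(−0.78·1.069) = 22.83·0.4343 = 9.915 mg/L.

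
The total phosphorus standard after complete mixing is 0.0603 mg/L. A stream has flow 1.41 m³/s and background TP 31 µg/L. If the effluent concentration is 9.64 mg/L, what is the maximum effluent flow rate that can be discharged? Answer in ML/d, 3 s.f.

31 µg/L = 0.031 mg/L.
Mass balance at complete mixing: C_std·(Q_w + Q_r) = Q_w·C_e + Q_r·C_b.
Rearranging, Q_w = Q_r·(C_std − C_b)/(C_e − C_std) = 1.41·(0.0603 − 0.031) / (9.64 − 0.0603) = 0.004313 m³/s.
= 0.3726 ML/d.

0.373 ML/d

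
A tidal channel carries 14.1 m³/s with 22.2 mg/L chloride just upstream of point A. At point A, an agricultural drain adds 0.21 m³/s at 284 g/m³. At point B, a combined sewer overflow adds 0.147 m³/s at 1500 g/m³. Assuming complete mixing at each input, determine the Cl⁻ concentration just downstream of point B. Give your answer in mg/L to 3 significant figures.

After input A: C = (14.1·22.2 + 0.21·284) / 14.31 = 26.04 mg/L.
After input B: C = (14.31·26.04 + 0.147·1500) / 14.46 = 41.03 mg/L.

41.0 mg/L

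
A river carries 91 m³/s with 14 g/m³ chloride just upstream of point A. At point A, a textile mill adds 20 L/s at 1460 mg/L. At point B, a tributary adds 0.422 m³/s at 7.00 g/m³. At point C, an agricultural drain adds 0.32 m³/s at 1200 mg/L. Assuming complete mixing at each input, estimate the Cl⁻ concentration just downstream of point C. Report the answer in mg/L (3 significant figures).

20 L/s = 0.02 m³/s.
After input A: C = (91·14 + 0.02·1460) / 91.02 = 14.32 mg/L.
After input B: C = (91.02·14.32 + 0.422·7) / 91.44 = 14.28 mg/L.
After input C: C = (91.44·14.28 + 0.32·1200) / 91.76 = 18.42 mg/L.

18.4 mg/L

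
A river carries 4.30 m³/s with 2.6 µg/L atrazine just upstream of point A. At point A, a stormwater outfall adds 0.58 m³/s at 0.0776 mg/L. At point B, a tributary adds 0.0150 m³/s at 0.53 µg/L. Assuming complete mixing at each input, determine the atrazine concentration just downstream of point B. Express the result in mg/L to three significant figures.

2.6 µg/L = 0.0026 mg/L.
After input A: C = (4.3·0.0026 + 0.58·0.0776) / 4.88 = 0.01151 mg/L.
0.53 µg/L = 0.00053 mg/L.
After input B: C = (4.88·0.01151 + 0.015·0.00053) / 4.895 = 0.01148 mg/L.

0.0115 mg/L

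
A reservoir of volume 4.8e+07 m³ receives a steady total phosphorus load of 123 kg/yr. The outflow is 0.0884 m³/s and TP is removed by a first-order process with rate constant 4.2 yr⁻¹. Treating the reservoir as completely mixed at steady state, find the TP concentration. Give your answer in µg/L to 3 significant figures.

0.602 µg/L

Outflow Q = 0.0884 m³/s × 3.156e+07 s/yr = 2.79e+06 m³/yr.
Steady-state CSTR mass balance: W = Q·C + k·V·C, so C = W/(Q + kV).
Q + kV = 2.79e+06 + 4.2·4.8e+07 = 2.044e+08 m³/yr.
C = 123/2.044e+08 = 6.018e-07 kg/m³ = 0.0006018 mg/L = 0.6018 µg/L.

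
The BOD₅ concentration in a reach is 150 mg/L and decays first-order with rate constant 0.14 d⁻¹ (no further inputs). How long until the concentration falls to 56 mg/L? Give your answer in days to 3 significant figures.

7.04 d

t = ln(C₀/C)/k = ln(150/56)/0.14 = 0.9853/0.14 = 7.038 d.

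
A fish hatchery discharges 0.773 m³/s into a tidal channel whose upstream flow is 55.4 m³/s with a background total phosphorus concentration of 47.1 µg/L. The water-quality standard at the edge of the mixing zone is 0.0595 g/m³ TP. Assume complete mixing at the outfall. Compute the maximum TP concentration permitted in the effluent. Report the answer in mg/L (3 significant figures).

47.1 µg/L = 0.0471 mg/L.
Mass balance: 0.0595·56.17 = 0.773·Cₑ + 55.4·0.0471.
Cₑ = (3.342 − 2.609) / 0.773 = 0.9482 mg/L.

0.948 mg/L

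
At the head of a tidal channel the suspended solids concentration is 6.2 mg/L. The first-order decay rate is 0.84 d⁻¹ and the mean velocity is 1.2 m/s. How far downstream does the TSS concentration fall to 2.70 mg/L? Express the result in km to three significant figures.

103 km

From C = C₀·e^(−kt), t = ln(C₀/C)/k = ln(6.2/2.70)/0.84 = 0.8313/0.84 = 0.9896 d.
Distance = v·t = 1.2 m/s × 8.55e+04 s = 1.026e+05 m = 102.6 km.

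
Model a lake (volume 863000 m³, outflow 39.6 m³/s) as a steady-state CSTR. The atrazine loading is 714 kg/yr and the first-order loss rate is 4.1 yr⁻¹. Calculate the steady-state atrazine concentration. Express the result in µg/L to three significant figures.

Outflow Q = 39.6 m³/s × 3.156e+07 s/yr = 1.25e+09 m³/yr.
Steady-state CSTR mass balance: W = Q·C + k·V·C, so C = W/(Q + kV).
Q + kV = 1.25e+09 + 4.1·863000 = 1.253e+09 m³/yr.
C = 714/1.253e+09 = 5.697e-07 kg/m³ = 0.0005697 mg/L = 0.5697 µg/L.

0.570 µg/L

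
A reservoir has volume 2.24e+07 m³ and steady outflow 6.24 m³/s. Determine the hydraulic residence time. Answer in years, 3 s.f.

0.114 yr

Q = 6.24 m³/s × 3.156e+07 s/yr = 1.969e+08 m³/yr.
Hydraulic residence time τ = V/Q = 2.24e+07/1.969e+08 = 0.1138 yr.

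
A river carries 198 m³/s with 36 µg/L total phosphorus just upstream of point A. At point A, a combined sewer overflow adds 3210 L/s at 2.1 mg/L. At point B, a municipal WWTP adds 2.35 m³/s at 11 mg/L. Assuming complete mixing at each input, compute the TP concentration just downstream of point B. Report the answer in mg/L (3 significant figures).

36 µg/L = 0.036 mg/L.
3210 L/s = 3.21 m³/s.
After input A: C = (198·0.036 + 3.21·2.1) / 201.2 = 0.06893 mg/L.
After input B: C = (201.2·0.06893 + 2.35·11) / 203.6 = 0.1951 mg/L.

0.195 mg/L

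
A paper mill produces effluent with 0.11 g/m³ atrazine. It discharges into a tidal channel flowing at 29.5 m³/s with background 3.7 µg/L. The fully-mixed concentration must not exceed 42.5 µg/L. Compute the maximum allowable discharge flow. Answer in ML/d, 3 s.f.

3.7 µg/L = 0.0037 mg/L.
42.5 µg/L = 0.0425 mg/L.
Mass balance at complete mixing: C_std·(Q_w + Q_r) = Q_w·C_e + Q_r·C_b.
Rearranging, Q_w = Q_r·(C_std − C_b)/(C_e − C_std) = 29.5·(0.0425 − 0.0037) / (0.11 − 0.0425) = 16.96 m³/s.
= 1465 ML/d.

1470 ML/d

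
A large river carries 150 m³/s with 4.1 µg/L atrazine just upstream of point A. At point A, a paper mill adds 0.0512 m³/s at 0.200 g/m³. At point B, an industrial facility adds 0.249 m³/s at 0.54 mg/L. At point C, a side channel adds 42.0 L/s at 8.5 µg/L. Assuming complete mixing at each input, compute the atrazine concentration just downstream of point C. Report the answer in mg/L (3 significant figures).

0.00506 mg/L

4.1 µg/L = 0.0041 mg/L.
After input A: C = (150·0.0041 + 0.0512·0.2) / 150.1 = 0.004167 mg/L.
After input B: C = (150.1·0.004167 + 0.249·0.54) / 150.3 = 0.005055 mg/L.
42.0 L/s = 0.042 m³/s.
8.5 µg/L = 0.0085 mg/L.
After input C: C = (150.3·0.005055 + 0.042·0.0085) / 150.3 = 0.005056 mg/L.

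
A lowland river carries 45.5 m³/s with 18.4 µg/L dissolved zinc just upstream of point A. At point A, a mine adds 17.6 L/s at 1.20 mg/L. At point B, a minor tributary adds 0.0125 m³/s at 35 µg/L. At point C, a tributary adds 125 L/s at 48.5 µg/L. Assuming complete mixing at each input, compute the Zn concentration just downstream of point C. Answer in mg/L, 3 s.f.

18.4 µg/L = 0.0184 mg/L.
17.6 L/s = 0.0176 m³/s.
After input A: C = (45.5·0.0184 + 0.0176·1.2) / 45.52 = 0.01886 mg/L.
35 µg/L = 0.035 mg/L.
After input B: C = (45.52·0.01886 + 0.0125·0.035) / 45.53 = 0.01886 mg/L.
125 L/s = 0.125 m³/s.
48.5 µg/L = 0.0485 mg/L.
After input C: C = (45.53·0.01886 + 0.125·0.0485) / 45.66 = 0.01894 mg/L.

0.0189 mg/L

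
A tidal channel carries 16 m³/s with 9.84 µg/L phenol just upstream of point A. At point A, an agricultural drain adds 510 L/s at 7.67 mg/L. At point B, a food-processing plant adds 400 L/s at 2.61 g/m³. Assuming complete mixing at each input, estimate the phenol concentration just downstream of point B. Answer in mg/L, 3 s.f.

0.302 mg/L

9.84 µg/L = 0.00984 mg/L.
510 L/s = 0.51 m³/s.
After input A: C = (16·0.00984 + 0.51·7.67) / 16.51 = 0.2465 mg/L.
400 L/s = 0.4 m³/s.
After input B: C = (16.51·0.2465 + 0.4·2.61) / 16.91 = 0.3024 mg/L.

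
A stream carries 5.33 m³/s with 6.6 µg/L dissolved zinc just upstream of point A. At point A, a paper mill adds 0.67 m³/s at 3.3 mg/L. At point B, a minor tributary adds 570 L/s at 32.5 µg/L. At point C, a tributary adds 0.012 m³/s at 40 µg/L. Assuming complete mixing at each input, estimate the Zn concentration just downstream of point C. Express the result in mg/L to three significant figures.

0.344 mg/L

6.6 µg/L = 0.0066 mg/L.
After input A: C = (5.33·0.0066 + 0.67·3.3) / 6 = 0.3744 mg/L.
570 L/s = 0.57 m³/s.
32.5 µg/L = 0.0325 mg/L.
After input B: C = (6·0.3744 + 0.57·0.0325) / 6.57 = 0.3447 mg/L.
40 µg/L = 0.04 mg/L.
After input C: C = (6.57·0.3447 + 0.012·0.04) / 6.582 = 0.3441 mg/L.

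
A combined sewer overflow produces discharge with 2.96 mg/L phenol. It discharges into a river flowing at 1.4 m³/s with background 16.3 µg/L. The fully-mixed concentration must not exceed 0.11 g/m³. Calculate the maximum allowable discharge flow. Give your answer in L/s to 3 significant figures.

46.0 L/s

16.3 µg/L = 0.0163 mg/L.
Mass balance at complete mixing: C_std·(Q_w + Q_r) = Q_w·C_e + Q_r·C_b.
Rearranging, Q_w = Q_r·(C_std − C_b)/(C_e − C_std) = 1.4·(0.11 − 0.0163) / (2.96 − 0.11) = 0.04603 m³/s.
= 46.03 L/s.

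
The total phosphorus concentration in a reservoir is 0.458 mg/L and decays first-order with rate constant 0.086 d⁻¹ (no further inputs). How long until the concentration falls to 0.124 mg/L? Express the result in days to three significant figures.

t = ln(C₀/C)/k = ln(0.458/0.124)/0.086 = 1.307/0.086 = 15.19 d.

15.2 d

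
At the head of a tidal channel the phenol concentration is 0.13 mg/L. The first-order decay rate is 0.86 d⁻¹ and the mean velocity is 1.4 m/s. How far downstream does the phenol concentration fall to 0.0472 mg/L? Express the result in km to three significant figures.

142 km

From C = C₀·e^(−kt), t = ln(C₀/C)/k = ln(0.13/0.0472)/0.86 = 1.013/0.86 = 1.178 d.
Distance = v·t = 1.4 m/s × 1.018e+05 s = 1.425e+05 m = 142.5 km.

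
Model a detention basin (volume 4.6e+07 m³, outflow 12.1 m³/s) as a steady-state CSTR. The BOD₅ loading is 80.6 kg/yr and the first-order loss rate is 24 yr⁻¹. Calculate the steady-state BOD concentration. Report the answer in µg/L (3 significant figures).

Outflow Q = 12.1 m³/s × 3.156e+07 s/yr = 3.818e+08 m³/yr.
Steady-state CSTR mass balance: W = Q·C + k·V·C, so C = W/(Q + kV).
Q + kV = 3.818e+08 + 24·4.6e+07 = 1.486e+09 m³/yr.
C = 80.6/1.486e+09 = 5.425e-08 kg/m³ = 5.425e-05 mg/L = 0.05425 µg/L.

0.0542 µg/L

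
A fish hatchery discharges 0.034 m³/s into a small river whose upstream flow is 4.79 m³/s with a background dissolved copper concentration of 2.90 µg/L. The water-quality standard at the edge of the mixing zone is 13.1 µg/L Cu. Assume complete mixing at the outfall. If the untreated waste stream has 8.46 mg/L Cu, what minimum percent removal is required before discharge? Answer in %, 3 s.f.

2.90 µg/L = 0.0029 mg/L.
13.1 µg/L = 0.0131 mg/L.
Mass balance: 0.0131·4.824 = 0.034·Cₑ + 4.79·0.0029.
Cₑ = (0.06319 − 0.01389) / 0.034 = 1.45 mg/L.
Required removal = 1 − 1.45/8.46 = 82.86 %.

82.9 %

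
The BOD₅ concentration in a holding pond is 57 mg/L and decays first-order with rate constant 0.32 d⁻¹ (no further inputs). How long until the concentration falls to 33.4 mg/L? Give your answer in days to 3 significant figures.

1.67 d

t = ln(C₀/C)/k = ln(57/33.4)/0.32 = 0.5345/0.32 = 1.67 d.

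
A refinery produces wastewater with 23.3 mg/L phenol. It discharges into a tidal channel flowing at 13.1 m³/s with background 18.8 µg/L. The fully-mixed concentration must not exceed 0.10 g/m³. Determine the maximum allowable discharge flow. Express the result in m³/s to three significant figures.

0.0459 m³/s

18.8 µg/L = 0.0188 mg/L.
Mass balance at complete mixing: C_std·(Q_w + Q_r) = Q_w·C_e + Q_r·C_b.
Rearranging, Q_w = Q_r·(C_std − C_b)/(C_e − C_std) = 13.1·(0.1 − 0.0188) / (23.3 − 0.1) = 0.04585 m³/s.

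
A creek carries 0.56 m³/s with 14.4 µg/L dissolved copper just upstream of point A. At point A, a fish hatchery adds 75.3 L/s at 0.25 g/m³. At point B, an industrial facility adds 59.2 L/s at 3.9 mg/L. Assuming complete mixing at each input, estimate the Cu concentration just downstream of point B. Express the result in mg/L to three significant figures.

14.4 µg/L = 0.0144 mg/L.
75.3 L/s = 0.0753 m³/s.
After input A: C = (0.56·0.0144 + 0.0753·0.25) / 0.6353 = 0.04232 mg/L.
59.2 L/s = 0.0592 m³/s.
After input B: C = (0.6353·0.04232 + 0.0592·3.9) / 0.6945 = 0.3712 mg/L.

0.371 mg/L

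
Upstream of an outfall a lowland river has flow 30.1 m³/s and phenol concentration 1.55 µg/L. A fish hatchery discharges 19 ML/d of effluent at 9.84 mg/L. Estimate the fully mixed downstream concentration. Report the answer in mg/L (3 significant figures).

19 ML/d = 0.2199 m³/s.
1.55 µg/L = 0.00155 mg/L.
By mass balance at complete mixing, C = (0.2199·9.84 + 30.1·0.00155) / (0.2199 + 30.1) = 2.211/30.32 = 0.07291 mg/L.

0.0729 mg/L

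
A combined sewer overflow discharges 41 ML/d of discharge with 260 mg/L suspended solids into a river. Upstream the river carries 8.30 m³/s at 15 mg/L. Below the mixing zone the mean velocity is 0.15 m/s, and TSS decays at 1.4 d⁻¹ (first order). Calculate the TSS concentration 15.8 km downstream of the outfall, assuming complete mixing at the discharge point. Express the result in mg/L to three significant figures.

41 ML/d = 0.4745 m³/s.
After complete mixing, C₀ = (0.4745·260 + 8.3·15) / 8.775 = 28.25 mg/L.
Travel time t = 1.58e+04 m / 0.15 m/s = 1.053e+05 s = 1.219 d.
C = 28.25·exp(−1.4·1.219) = 28.25·0.1814 = 5.126 mg/L.

5.13 mg/L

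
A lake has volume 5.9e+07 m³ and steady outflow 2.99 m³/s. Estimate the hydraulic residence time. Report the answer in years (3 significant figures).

Q = 2.99 m³/s × 3.156e+07 s/yr = 9.436e+07 m³/yr.
Hydraulic residence time τ = V/Q = 5.9e+07/9.436e+07 = 0.6253 yr.

0.625 yr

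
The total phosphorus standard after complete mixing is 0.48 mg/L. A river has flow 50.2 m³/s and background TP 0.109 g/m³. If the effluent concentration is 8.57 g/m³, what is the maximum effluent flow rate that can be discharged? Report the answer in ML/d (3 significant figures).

199 ML/d

Mass balance at complete mixing: C_std·(Q_w + Q_r) = Q_w·C_e + Q_r·C_b.
Rearranging, Q_w = Q_r·(C_std − C_b)/(C_e − C_std) = 50.2·(0.48 − 0.109) / (8.57 − 0.48) = 2.302 m³/s.
= 198.9 ML/d.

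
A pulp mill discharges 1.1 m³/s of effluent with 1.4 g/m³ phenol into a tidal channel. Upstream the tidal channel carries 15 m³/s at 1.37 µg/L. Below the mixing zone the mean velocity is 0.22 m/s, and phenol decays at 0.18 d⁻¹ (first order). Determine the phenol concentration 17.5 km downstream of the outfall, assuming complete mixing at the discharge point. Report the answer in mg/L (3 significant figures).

1.37 µg/L = 0.00137 mg/L.
After complete mixing, C₀ = (1.1·1.4 + 15·0.00137) / 16.1 = 0.09693 mg/L.
Travel time t = 1.75e+04 m / 0.22 m/s = 7.955e+04 s = 0.9207 d.
C = 0.09693·exp(−0.18·0.9207) = 0.09693·0.8473 = 0.08213 mg/L.

0.0821 mg/L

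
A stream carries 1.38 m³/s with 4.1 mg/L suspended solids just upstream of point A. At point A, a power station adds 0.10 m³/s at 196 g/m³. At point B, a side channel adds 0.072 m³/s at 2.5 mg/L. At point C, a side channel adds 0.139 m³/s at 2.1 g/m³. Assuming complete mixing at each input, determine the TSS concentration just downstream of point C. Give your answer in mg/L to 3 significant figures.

After input A: C = (1.38·4.1 + 0.1·196) / 1.48 = 17.07 mg/L.
After input B: C = (1.48·17.07 + 0.072·2.5) / 1.552 = 16.39 mg/L.
After input C: C = (1.552·16.39 + 0.139·2.1) / 1.691 = 15.22 mg/L.

15.2 mg/L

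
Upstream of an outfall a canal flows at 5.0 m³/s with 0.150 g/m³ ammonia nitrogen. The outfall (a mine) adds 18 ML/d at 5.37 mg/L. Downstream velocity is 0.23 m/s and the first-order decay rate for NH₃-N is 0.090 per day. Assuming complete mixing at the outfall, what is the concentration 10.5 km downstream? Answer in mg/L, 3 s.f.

0.342 mg/L

18 ML/d = 0.2083 m³/s.
After complete mixing, C₀ = (0.2083·5.37 + 5·0.15) / 5.208 = 0.3588 mg/L.
Travel time t = 1.05e+04 m / 0.23 m/s = 4.565e+04 s = 0.5284 d.
C = 0.3588·exp(−0.090·0.5284) = 0.3588·0.9536 = 0.3421 mg/L.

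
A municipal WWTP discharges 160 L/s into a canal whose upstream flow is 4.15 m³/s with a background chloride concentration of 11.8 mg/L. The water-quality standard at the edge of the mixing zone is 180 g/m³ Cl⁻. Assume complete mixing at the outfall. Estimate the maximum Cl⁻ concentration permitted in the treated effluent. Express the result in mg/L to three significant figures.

160 L/s = 0.16 m³/s.
Mass balance: 180·4.31 = 0.16·Cₑ + 4.15·11.8.
Cₑ = (775.8 − 48.97) / 0.16 = 4543 mg/L.

4540 mg/L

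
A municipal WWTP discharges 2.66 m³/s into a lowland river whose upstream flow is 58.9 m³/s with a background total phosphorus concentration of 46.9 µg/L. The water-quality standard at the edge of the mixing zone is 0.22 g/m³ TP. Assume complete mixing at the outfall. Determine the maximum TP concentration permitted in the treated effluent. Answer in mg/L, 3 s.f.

46.9 µg/L = 0.0469 mg/L.
Mass balance: 0.22·61.56 = 2.66·Cₑ + 58.9·0.0469.
Cₑ = (13.54 − 2.762) / 2.66 = 4.053 mg/L.

4.05 mg/L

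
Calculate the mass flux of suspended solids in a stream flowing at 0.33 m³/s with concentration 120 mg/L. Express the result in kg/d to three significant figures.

Mass flux = Q·C = 0.33 m³/s × 120 g/m³ = 39.6 g/s.
= 39.6 g/s × 86.4 = 3421 kg/d.

3420 kg/d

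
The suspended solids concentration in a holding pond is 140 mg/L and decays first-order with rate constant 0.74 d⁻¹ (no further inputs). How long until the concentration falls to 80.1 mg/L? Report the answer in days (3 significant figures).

0.755 d

t = ln(C₀/C)/k = ln(140/80.1)/0.74 = 0.5584/0.74 = 0.7545 d.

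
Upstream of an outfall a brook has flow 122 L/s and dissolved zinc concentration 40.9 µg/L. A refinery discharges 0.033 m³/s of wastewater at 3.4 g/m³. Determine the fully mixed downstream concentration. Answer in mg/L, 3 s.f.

122 L/s = 0.122 m³/s.
40.9 µg/L = 0.0409 mg/L.
Conservation of mass across the mixing zone: C = (0.033·3.4 + 0.122·0.0409) / (0.033 + 0.122) = 0.1172/0.155 = 0.7561 mg/L.

0.756 mg/L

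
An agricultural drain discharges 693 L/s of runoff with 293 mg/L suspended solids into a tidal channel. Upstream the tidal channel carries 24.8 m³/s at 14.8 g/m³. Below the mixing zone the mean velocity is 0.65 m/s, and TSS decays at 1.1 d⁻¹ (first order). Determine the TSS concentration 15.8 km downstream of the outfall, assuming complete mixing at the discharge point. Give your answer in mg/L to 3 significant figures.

693 L/s = 0.693 m³/s.
After complete mixing, C₀ = (0.693·293 + 24.8·14.8) / 25.49 = 22.36 mg/L.
Travel time t = 1.58e+04 m / 0.65 m/s = 2.431e+04 s = 0.2813 d.
C = 22.36·exp(−1.1·0.2813) = 22.36·0.7338 = 16.41 mg/L.

16.4 mg/L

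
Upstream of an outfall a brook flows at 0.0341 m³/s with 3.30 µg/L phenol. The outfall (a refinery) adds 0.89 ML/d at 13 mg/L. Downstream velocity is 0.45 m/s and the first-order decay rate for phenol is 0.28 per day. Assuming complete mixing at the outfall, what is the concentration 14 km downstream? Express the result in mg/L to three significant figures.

0.89 ML/d = 0.0103 m³/s.
3.30 µg/L = 0.0033 mg/L.
After complete mixing, C₀ = (0.0103·13 + 0.0341·0.0033) / 0.0444 = 3.019 mg/L.
Travel time t = 1.4e+04 m / 0.45 m/s = 3.111e+04 s = 0.3601 d.
C = 3.019·exp(−0.28·0.3601) = 3.019·0.9041 = 2.729 mg/L.

2.73 mg/L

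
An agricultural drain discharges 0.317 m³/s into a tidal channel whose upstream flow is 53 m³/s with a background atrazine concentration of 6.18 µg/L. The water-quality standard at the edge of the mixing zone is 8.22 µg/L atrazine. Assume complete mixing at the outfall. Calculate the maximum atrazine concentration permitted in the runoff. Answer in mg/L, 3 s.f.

0.349 mg/L

6.18 µg/L = 0.00618 mg/L.
8.22 µg/L = 0.00822 mg/L.
Mass balance: 0.00822·53.32 = 0.317·Cₑ + 53·0.00618.
Cₑ = (0.4383 − 0.3275) / 0.317 = 0.3493 mg/L.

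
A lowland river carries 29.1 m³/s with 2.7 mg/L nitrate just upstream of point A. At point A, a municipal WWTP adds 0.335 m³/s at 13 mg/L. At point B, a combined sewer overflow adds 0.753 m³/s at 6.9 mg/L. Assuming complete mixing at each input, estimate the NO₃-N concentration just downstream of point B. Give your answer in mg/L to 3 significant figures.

2.92 mg/L

After input A: C = (29.1·2.7 + 0.335·13) / 29.44 = 2.817 mg/L.
After input B: C = (29.44·2.817 + 0.753·6.9) / 30.19 = 2.919 mg/L.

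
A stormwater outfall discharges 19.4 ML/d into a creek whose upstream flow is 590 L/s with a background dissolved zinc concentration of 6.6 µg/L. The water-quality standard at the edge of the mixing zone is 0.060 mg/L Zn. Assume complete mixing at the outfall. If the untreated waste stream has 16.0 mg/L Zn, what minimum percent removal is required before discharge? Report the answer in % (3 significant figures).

98.7 %

19.4 ML/d = 0.2245 m³/s.
590 L/s = 0.59 m³/s.
6.6 µg/L = 0.0066 mg/L.
Mass balance: 0.06·0.8145 = 0.2245·Cₑ + 0.59·0.0066.
Cₑ = (0.04887 − 0.003894) / 0.2245 = 0.2003 mg/L.
Required removal = 1 − 0.2003/16.0 = 98.75 %.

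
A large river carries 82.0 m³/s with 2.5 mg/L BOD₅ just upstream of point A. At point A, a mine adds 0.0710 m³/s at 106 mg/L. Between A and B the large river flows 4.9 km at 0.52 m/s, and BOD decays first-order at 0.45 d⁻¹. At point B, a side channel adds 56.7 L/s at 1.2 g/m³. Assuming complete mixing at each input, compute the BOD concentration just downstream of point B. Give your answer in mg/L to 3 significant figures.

2.46 mg/L

After input A: C = (82·2.5 + 0.071·106) / 82.07 = 2.59 mg/L.
Over the 4.9 km reach to input B (t = 9423 s = 0.1091 d), decay gives C = 2.59·exp(−0.45·0.1091) = 2.466 mg/L.
56.7 L/s = 0.0567 m³/s.
After input B: C = (82.07·2.466 + 0.0567·1.2) / 82.13 = 2.465 mg/L.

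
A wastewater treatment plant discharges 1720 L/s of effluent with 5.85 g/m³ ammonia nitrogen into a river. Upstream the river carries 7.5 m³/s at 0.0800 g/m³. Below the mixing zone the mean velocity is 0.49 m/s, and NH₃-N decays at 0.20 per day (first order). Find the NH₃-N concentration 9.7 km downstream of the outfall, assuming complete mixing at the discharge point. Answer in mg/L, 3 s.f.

1720 L/s = 1.72 m³/s.
After complete mixing, C₀ = (1.72·5.85 + 7.5·0.08) / 9.22 = 1.156 mg/L.
Travel time t = 9700 m / 0.49 m/s = 1.98e+04 s = 0.2291 d.
C = 1.156·exp(−0.20·0.2291) = 1.156·0.9552 = 1.105 mg/L.

1.10 mg/L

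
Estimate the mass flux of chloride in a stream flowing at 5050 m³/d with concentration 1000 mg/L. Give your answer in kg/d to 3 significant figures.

5050 m³/d = 0.05845 m³/s.
Mass flux = Q·C = 0.05845 m³/s × 1000 g/m³ = 58.45 g/s.
= 58.45 g/s × 86.4 = 5050 kg/d.

5050 kg/d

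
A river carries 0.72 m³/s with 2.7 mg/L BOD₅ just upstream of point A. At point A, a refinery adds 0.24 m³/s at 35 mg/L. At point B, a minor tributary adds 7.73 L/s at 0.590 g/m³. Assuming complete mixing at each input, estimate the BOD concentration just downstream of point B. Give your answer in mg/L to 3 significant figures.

10.7 mg/L

After input A: C = (0.72·2.7 + 0.24·35) / 0.96 = 10.78 mg/L.
7.73 L/s = 0.00773 m³/s.
After input B: C = (0.96·10.78 + 0.00773·0.59) / 0.9677 = 10.69 mg/L.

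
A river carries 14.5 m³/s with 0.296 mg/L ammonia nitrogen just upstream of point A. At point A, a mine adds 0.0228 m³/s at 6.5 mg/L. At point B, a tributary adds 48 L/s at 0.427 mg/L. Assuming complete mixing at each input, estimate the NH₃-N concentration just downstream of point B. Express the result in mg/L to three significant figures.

0.306 mg/L

After input A: C = (14.5·0.296 + 0.0228·6.5) / 14.52 = 0.3057 mg/L.
48 L/s = 0.048 m³/s.
After input B: C = (14.52·0.3057 + 0.048·0.427) / 14.57 = 0.3061 mg/L.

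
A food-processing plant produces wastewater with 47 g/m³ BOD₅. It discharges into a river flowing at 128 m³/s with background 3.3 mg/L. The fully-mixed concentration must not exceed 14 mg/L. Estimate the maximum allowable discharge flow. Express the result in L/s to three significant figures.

41500 L/s

Mass balance at complete mixing: C_std·(Q_w + Q_r) = Q_w·C_e + Q_r·C_b.
Rearranging, Q_w = Q_r·(C_std − C_b)/(C_e − C_std) = 128·(14 − 3.3) / (47 − 14) = 41.5 m³/s.
= 4.15e+04 L/s.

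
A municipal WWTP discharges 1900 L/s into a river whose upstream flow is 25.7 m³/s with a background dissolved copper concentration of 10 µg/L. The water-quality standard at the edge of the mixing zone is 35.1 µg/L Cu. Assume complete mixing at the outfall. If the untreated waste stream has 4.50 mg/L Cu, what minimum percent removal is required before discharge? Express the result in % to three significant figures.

1900 L/s = 1.9 m³/s.
10 µg/L = 0.01 mg/L.
35.1 µg/L = 0.0351 mg/L.
Mass balance: 0.0351·27.6 = 1.9·Cₑ + 25.7·0.01.
Cₑ = (0.9688 − 0.257) / 1.9 = 0.3746 mg/L.
Required removal = 1 − 0.3746/4.50 = 91.68 %.

91.7 %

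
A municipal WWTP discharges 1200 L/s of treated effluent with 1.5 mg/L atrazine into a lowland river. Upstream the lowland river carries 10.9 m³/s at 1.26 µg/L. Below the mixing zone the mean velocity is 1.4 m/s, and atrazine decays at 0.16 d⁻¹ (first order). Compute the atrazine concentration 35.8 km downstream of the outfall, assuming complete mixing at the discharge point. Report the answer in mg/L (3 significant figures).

0.143 mg/L

1200 L/s = 1.2 m³/s.
1.26 µg/L = 0.00126 mg/L.
After complete mixing, C₀ = (1.2·1.5 + 10.9·0.00126) / 12.1 = 0.1499 mg/L.
Travel time t = 3.58e+04 m / 1.4 m/s = 2.557e+04 s = 0.296 d.
C = 0.1499·exp(−0.16·0.296) = 0.1499·0.9537 = 0.143 mg/L.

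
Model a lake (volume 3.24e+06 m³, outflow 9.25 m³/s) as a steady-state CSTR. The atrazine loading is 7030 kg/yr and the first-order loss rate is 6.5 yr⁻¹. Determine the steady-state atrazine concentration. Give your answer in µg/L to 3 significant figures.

22.5 µg/L

Outflow Q = 9.25 m³/s × 3.156e+07 s/yr = 2.919e+08 m³/yr.
Steady-state CSTR mass balance: W = Q·C + k·V·C, so C = W/(Q + kV).
Q + kV = 2.919e+08 + 6.5·3.24e+06 = 3.13e+08 m³/yr.
C = 7030/3.13e+08 = 2.246e-05 kg/m³ = 0.02246 mg/L = 22.46 µg/L.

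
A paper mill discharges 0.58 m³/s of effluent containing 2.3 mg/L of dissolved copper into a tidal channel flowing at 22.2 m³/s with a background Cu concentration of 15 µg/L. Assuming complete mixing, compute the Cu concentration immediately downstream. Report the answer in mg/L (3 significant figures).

0.0732 mg/L

15 µg/L = 0.015 mg/L.
Flow-weighted mixing gives C = (0.58·2.3 + 22.2·0.015) / (0.58 + 22.2) = 1.667/22.78 = 0.07318 mg/L.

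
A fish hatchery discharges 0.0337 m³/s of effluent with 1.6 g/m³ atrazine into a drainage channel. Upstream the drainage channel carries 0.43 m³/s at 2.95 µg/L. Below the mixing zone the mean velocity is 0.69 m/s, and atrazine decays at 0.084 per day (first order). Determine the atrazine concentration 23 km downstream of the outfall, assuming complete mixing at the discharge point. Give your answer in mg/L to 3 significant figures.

0.115 mg/L

2.95 µg/L = 0.00295 mg/L.
After complete mixing, C₀ = (0.0337·1.6 + 0.43·0.00295) / 0.4637 = 0.119 mg/L.
Travel time t = 2.3e+04 m / 0.69 m/s = 3.333e+04 s = 0.3858 d.
C = 0.119·exp(−0.084·0.3858) = 0.119·0.9681 = 0.1152 mg/L.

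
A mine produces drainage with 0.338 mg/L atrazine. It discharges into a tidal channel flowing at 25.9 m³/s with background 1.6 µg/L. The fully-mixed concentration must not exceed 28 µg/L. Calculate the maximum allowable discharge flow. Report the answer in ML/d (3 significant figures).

1.6 µg/L = 0.0016 mg/L.
28 µg/L = 0.028 mg/L.
Mass balance at complete mixing: C_std·(Q_w + Q_r) = Q_w·C_e + Q_r·C_b.
Rearranging, Q_w = Q_r·(C_std − C_b)/(C_e − C_std) = 25.9·(0.028 − 0.0016) / (0.338 − 0.028) = 2.206 m³/s.
= 190.6 ML/d.

191 ML/d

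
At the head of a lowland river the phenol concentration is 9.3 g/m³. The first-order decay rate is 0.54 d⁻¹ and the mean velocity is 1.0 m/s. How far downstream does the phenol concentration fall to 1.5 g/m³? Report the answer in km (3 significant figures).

292 km

From C = C₀·e^(−kt), t = ln(C₀/C)/k = ln(9.3/1.5)/0.54 = 1.825/0.54 = 3.379 d.
Distance = v·t = 1.0 m/s × 2.919e+05 s = 2.919e+05 m = 291.9 km.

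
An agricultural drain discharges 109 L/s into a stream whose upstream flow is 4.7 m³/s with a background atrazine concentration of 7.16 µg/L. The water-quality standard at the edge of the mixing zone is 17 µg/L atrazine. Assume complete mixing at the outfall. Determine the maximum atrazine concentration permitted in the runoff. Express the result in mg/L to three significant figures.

0.441 mg/L

109 L/s = 0.109 m³/s.
7.16 µg/L = 0.00716 mg/L.
17 µg/L = 0.017 mg/L.
Mass balance: 0.017·4.809 = 0.109·Cₑ + 4.7·0.00716.
Cₑ = (0.08175 − 0.03365) / 0.109 = 0.4413 mg/L.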